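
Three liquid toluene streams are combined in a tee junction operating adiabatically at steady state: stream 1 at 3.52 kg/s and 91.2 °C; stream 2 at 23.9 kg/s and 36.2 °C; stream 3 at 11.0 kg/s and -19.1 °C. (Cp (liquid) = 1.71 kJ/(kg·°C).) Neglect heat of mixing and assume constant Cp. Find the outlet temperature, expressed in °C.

No heat crosses the boundary, so H_out = H_in.
T_out = Σ ṁᵢCp,ᵢTᵢ / Σ ṁᵢCp,ᵢ
      = 1669.1 / 65.698 = 25.406 °C

T_out = 25.4 °C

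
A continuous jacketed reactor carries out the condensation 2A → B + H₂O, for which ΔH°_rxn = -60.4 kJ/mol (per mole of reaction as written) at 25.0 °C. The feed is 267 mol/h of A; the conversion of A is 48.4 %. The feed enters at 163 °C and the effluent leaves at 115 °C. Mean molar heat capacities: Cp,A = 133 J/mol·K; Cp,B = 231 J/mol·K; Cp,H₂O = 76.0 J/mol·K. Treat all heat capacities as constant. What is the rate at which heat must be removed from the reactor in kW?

Extent of reaction ξ = 0.484 × 267 / 2 = 64.614 mol/h
Reaction term: ξ·ΔH°_rxn = 64.614 × -60.4 = -3902.7 kJ/h
Sensible, feed 163→25 °C: -4900.5 kJ/h
Outlet flows (mol/h): A 137.77, B 64.614, H₂O 64.614
Sensible, products 25→115 °C: 3434.4 kJ/h
Q = ΔH = -5368.8 kJ/h = -1.4913 kW
Heat removed = 1.4913 kW

Q_out = 1.49 kW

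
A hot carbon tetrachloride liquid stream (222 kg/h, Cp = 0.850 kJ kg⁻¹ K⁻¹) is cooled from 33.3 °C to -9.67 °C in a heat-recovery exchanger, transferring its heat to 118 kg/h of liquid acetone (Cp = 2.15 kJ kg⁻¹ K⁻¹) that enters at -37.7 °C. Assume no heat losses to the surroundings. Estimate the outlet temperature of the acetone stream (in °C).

T_c,out = -5.74 °C

Heat released by hot stream: Q = 222 × 0.850 × (33.3 − -9.67) = 8108.4 kJ/h
Energy balance on cold side (adiabatic exchanger): Q = ṁ_c·Cp_c·(T_c,out − T_c,in)
T_c,out = -37.7 + 8108.4/(118 × 2.15) = -5.7393 °C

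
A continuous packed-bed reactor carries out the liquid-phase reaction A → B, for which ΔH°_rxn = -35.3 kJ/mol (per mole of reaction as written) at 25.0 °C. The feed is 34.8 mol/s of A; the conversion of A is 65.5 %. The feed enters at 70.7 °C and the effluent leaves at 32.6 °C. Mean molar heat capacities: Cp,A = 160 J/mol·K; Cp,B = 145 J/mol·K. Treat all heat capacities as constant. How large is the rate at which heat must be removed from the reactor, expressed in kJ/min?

Q_out = 61200 kJ/min

Extent of reaction ξ = 0.655 × 34.8 = 22.794 mol/s
Reaction term: ξ·ΔH°_rxn = 22.794 × -35.3 = -804.63 kJ/s
Sensible, feed 70.7→25 °C: -254.46 kJ/s
Outlet flows (mol/s): A 12.006, B 22.794
Sensible, products 25→32.6 °C: 39.718 kJ/s
Q = ΔH = -1019.4 kJ/s = -1019.4 kW
Heat removed = 61162 kJ/min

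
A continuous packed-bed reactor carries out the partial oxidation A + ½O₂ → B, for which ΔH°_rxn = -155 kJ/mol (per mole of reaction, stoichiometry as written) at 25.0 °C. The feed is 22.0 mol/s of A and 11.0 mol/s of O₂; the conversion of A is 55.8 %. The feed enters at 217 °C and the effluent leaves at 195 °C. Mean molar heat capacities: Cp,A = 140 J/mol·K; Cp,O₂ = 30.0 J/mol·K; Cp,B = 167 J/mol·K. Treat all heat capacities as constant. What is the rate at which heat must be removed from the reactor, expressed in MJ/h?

Extent of reaction ξ = 0.558 × 22.0 = 12.276 mol/s
Reaction term: ξ·ΔH°_rxn = 12.276 × -155 = -1902.8 kJ/s
Sensible, feed 217→25 °C: -654.72 kJ/s
Outlet flows (mol/s): A 9.724, O₂ 4.862, B 12.276
Sensible, products 25→195 °C: 604.74 kJ/s
Q = ΔH = -1952.8 kJ/s = -1952.8 kW
Heat removed = 7029.9 MJ/h

Q_out = 7030 MJ/h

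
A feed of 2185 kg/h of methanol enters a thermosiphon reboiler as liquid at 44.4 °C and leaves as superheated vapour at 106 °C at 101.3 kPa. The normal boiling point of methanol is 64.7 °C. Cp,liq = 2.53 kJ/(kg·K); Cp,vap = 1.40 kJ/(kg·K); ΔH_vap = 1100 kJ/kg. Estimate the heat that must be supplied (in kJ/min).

Q = 44000 kJ/min

liquid 44.4→64.7 °C: 51.359 kJ/kg
vaporisation at 64.7 °C: 1100 kJ/kg
vapour 64.7→106 °C: 57.82 kJ/kg
Δh = 51.359 + 1100 + 57.82 = 1209.2 kJ/kg
Q = ṁ·Δh = 2185 kg/h × 1209.2 kJ/kg = 2.6421e+06 kJ/h
|Q| = 733.9 kW = 44034 kJ/min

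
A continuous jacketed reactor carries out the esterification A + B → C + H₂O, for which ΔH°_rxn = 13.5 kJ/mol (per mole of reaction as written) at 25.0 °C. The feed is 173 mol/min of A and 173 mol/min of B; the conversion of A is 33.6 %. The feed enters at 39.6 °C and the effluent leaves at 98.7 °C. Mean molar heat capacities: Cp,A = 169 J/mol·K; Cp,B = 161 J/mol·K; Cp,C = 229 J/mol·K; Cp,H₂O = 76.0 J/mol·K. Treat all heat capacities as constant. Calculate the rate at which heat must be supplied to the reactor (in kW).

Q_in = 67.5 kW

Extent of reaction ξ = 0.336 × 173 = 58.128 mol/min
Reaction term: ξ·ΔH°_rxn = 58.128 × 13.5 = 784.73 kJ/min
Sensible, feed 39.6→25 °C: -833.51 kJ/min
Outlet flows (mol/min): A 114.87, B 114.87, C 58.128, H₂O 58.128
Sensible, products 25→98.7 °C: 4100.4 kJ/min
Q = ΔH = 4051.6 kJ/min = 67.527 kW
Heat supplied = 67.527 kW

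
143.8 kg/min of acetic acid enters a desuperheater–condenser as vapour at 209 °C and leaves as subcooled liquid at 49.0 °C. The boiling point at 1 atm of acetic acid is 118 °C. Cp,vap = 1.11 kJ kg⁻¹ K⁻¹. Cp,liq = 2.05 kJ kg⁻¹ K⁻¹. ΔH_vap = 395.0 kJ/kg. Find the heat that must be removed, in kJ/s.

Q_c = 1530 kJ/s

vapour 209→118 °C: -101.01 kJ/kg
condensation at 118 °C: -395 kJ/kg
liquid 118→49.0 °C: -141.45 kJ/kg
Δh = -101.01 + -395 + -141.45 = -637.46 kJ/kg
Q = ṁ·Δh = 143.8 kg/min × -637.46 kJ/kg = -91667 kJ/min
|Q| = 1527.8 kW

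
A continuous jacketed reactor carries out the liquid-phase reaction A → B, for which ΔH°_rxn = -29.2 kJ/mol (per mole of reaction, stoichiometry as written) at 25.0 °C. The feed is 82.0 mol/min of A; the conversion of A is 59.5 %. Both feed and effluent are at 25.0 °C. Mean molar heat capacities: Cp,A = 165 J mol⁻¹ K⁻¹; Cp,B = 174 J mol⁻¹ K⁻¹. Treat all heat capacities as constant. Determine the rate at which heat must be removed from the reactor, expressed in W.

Extent of reaction ξ = 0.595 × 82.0 = 48.79 mol/min
Reaction term: ξ·ΔH°_rxn = 48.79 × -29.2 = -1424.7 kJ/min
Q = ΔH = -1424.7 kJ/min = -23.744 kW
Heat removed = 23744 W

Q_out = 23700 W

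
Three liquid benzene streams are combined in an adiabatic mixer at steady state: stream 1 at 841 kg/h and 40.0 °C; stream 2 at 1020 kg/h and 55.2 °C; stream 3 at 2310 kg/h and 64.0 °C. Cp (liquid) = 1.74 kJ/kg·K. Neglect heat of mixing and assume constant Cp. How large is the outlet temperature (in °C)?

Adiabatic, steady state ⇒ Σ ṁᵢCp,ᵢ(T_out − Tᵢ) = 0
Σ ṁᵢCp,ᵢTᵢ = 841×1.74×40.0 + 1020×1.74×55.2 + 2310×1.74×64.0 = 413740
Σ ṁᵢCp,ᵢ = 841×1.74 + 1020×1.74 + 2310×1.74 = 7257.5
T_out = 413740 / 7257.5 = 57.009 °C

T_out = 57.0 °C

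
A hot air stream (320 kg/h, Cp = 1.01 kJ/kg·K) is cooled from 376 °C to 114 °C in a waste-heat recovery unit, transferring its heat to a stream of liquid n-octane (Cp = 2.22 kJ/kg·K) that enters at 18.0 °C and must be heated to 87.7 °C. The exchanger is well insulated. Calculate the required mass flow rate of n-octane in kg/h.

ṁ_c = 547 kg/h

Heat released by hot stream: Q = 320 × 1.01 × (376 − 114) = 84678 kJ/h
Energy balance on cold side (adiabatic exchanger): Q = ṁ_c·Cp_c·(T_c,out − T_c,in)
ṁ_c = 84678 / [2.22 × (87.7 − 18.0)] = 547.25 kg/h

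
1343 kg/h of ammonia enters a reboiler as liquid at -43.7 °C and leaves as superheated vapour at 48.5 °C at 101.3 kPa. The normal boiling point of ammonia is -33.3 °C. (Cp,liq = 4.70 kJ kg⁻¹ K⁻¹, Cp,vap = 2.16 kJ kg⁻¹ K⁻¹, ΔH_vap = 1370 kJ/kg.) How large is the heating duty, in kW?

liquid -43.7→-33.3 °C: 48.88 kJ/kg
vaporisation at -33.3 °C: 1370 kJ/kg
vapour -33.3→48.5 °C: 176.69 kJ/kg
Δh = 48.88 + 1370 + 176.69 = 1595.6 kJ/kg
Q = ṁ·Δh = 1343 kg/h × 1595.6 kJ/kg = 2.1428e+06 kJ/h
|Q| = 595.24 kW

Q = 595 kW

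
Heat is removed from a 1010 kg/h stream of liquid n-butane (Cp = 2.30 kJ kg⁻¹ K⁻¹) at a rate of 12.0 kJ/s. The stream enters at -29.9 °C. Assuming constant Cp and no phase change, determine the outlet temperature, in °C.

Q = 12.0 kJ/s = 43200 kJ/h
ΔT = Q/(ṁ·Cp) = 43200/(1010×2.30) = 18.597 K
T_out = -29.9 − 18.597 = -48.497 °C

T_out = -48.5 °C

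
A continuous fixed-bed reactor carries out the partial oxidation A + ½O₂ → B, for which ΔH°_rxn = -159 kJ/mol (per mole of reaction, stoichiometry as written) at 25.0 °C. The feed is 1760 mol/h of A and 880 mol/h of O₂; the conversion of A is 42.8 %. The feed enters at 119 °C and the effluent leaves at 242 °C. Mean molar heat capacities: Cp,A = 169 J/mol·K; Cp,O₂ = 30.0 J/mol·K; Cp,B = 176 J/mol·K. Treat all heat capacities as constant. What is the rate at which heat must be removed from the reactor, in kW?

Q_out = 22.6 kW

Extent of reaction ξ = 0.428 × 1760 = 753.28 mol/h
Reaction term: ξ·ΔH°_rxn = 753.28 × -159 = -119770 kJ/h
Sensible, feed 119→25 °C: -30441 kJ/h
Outlet flows (mol/h): A 1006.7, O₂ 503.36, B 753.28
Sensible, products 25→242 °C: 68966 kJ/h
Q = ΔH = -81247 kJ/h = -22.569 kW
Heat removed = 22.569 kW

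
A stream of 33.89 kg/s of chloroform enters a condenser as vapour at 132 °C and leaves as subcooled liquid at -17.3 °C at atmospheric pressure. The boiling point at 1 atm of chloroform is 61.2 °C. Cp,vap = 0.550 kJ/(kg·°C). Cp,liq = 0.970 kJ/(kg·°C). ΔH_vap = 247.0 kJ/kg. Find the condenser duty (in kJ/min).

vapour 132→61.2 °C: -38.94 kJ/kg
condensation at 61.2 °C: -247 kJ/kg
liquid 61.2→-17.3 °C: -76.145 kJ/kg
Δh = -38.94 + -247 + -76.145 = -362.08 kJ/kg
Q = ṁ·Δh = 33.89 kg/s × -362.08 kJ/kg = -12271 kJ/s
|Q| = 12271 kW = 736260 kJ/min

Q_c = 736000 kJ/min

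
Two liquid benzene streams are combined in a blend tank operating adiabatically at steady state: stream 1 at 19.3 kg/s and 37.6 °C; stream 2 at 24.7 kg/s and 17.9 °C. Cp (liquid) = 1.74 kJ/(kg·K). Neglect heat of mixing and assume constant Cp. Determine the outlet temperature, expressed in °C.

T_out = 26.5 °C

Adiabatic, steady state ⇒ Σ ṁᵢCp,ᵢ(T_out − Tᵢ) = 0
Σ ṁᵢCp,ᵢTᵢ = 19.3×1.74×37.6 + 24.7×1.74×17.9 = 2032
Σ ṁᵢCp,ᵢ = 19.3×1.74 + 24.7×1.74 = 76.56
T_out = 2032 / 76.56 = 26.541 °C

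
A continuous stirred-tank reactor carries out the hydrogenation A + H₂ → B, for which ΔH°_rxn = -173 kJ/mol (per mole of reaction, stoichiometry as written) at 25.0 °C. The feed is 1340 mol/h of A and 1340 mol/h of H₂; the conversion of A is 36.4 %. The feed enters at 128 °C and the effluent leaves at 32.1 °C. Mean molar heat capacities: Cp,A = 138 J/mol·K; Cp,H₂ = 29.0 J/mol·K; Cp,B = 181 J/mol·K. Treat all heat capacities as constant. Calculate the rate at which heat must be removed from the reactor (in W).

Extent of reaction ξ = 0.364 × 1340 = 487.76 mol/h
Reaction term: ξ·ΔH°_rxn = 487.76 × -173 = -84382 kJ/h
Sensible, feed 128→25 °C: -23049 kJ/h
Outlet flows (mol/h): A 852.24, H₂ 852.24, B 487.76
Sensible, products 25→32.1 °C: 1637.3 kJ/h
Q = ΔH = -105790 kJ/h = -29.387 kW
Heat removed = 29387 W

Q_out = 29400 W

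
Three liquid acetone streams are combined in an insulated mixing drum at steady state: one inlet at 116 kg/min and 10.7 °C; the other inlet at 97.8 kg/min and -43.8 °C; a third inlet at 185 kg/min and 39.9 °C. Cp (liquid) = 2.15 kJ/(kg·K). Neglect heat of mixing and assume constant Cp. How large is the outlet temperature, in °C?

T_out = 10.9 °C

Energy balance with Q = 0: Σ ṁᵢCp,ᵢ(T_out − Tᵢ) = 0
T_out = Σ ṁᵢCp,ᵢTᵢ / Σ ṁᵢCp,ᵢ
      = 9329 / 857.42 = 10.88 °C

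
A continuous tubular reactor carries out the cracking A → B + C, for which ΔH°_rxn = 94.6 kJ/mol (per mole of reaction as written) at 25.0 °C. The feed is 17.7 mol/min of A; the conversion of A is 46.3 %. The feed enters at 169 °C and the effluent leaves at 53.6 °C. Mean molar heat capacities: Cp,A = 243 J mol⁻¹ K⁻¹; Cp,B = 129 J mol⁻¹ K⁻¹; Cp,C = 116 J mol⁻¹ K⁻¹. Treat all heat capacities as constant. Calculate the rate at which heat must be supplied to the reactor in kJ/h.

Q_in = 16800 kJ/h

Extent of reaction ξ = 0.463 × 17.7 = 8.1951 mol/min
Reaction term: ξ·ΔH°_rxn = 8.1951 × 94.6 = 775.26 kJ/min
Sensible, feed 169→25 °C: -619.36 kJ/min
Outlet flows (mol/min): A 9.5049, B 8.1951, C 8.1951
Sensible, products 25→53.6 °C: 123.48 kJ/min
Q = ΔH = 279.38 kJ/min = 4.6563 kW
Heat supplied = 16763 kJ/h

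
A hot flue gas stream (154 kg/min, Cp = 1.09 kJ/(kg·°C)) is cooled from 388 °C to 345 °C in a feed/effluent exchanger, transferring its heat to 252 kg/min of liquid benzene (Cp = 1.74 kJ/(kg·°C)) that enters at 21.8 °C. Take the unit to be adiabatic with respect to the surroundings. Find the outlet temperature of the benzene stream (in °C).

T_c,out = 38.3 °C

Heat released by hot stream: Q = 154 × 1.09 × (388 − 345) = 7218 kJ/min
Energy balance on cold side (adiabatic exchanger): Q = ṁ_c·Cp_c·(T_c,out − T_c,in)
T_c,out = 21.8 + 7218/(252 × 1.74) = 38.261 °C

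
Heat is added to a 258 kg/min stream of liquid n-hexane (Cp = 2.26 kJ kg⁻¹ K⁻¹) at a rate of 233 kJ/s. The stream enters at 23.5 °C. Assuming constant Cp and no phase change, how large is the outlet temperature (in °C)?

T_out = 47.5 °C

Q = 233 kJ/s = 13980 kJ/min
ΔT = Q/(ṁ·Cp) = 13980/(258×2.26) = 23.976 K
T_out = 23.5 + 23.976 = 47.476 °C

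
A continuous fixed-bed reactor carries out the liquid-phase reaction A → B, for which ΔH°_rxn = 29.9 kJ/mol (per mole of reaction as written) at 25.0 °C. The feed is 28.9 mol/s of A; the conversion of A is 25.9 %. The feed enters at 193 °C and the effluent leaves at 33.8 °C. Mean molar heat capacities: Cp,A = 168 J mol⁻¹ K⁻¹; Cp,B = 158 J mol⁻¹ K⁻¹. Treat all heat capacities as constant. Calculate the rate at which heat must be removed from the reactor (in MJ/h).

Extent of reaction ξ = 0.259 × 28.9 = 7.4851 mol/s
Reaction term: ξ·ΔH°_rxn = 7.4851 × 29.9 = 223.8 kJ/s
Sensible, feed 193→25 °C: -815.67 kJ/s
Outlet flows (mol/s): A 21.415, B 7.4851
Sensible, products 25→33.8 °C: 42.067 kJ/s
Q = ΔH = -549.8 kJ/s = -549.8 kW
Heat removed = 1979.3 MJ/h

Q_out = 1980 MJ/h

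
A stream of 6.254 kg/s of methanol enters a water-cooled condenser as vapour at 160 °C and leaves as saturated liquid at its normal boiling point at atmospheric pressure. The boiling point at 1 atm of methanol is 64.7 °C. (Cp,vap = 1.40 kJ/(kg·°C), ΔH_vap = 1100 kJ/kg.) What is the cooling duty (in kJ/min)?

Q_c = 463000 kJ/min

vapour 160→64.7 °C: -133.42 kJ/kg
condensation at 64.7 °C: -1100 kJ/kg
Δh = -133.42 + -1100 = -1233.4 kJ/kg
Q = ṁ·Δh = 6.254 kg/s × -1233.4 kJ/kg = -7713.8 kJ/s
|Q| = 7713.8 kW = 462830 kJ/min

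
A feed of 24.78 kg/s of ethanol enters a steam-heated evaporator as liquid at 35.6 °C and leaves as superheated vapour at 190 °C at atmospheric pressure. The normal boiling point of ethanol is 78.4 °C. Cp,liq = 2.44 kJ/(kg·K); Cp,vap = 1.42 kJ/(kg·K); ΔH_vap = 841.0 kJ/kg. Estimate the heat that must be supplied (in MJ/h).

liquid 35.6→78.4 °C: 104.43 kJ/kg
vaporisation at 78.4 °C: 841 kJ/kg
vapour 78.4→190 °C: 158.47 kJ/kg
Δh = 104.43 + 841 + 158.47 = 1103.9 kJ/kg
Q = ṁ·Δh = 24.78 kg/s × 1103.9 kJ/kg = 27355 kJ/s
|Q| = 27355 kW = 98477 MJ/h

Q = 98500 MJ/h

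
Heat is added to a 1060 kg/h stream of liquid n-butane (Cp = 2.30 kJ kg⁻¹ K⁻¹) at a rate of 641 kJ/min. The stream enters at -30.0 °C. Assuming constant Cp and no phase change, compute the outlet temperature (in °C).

Q = 641 kJ/min = 38460 kJ/h
ΔT = Q/(ṁ·Cp) = 38460/(1060×2.30) = 15.775 K
T_out = -30.0 + 15.775 = -14.225 °C

T_out = -14.2 °C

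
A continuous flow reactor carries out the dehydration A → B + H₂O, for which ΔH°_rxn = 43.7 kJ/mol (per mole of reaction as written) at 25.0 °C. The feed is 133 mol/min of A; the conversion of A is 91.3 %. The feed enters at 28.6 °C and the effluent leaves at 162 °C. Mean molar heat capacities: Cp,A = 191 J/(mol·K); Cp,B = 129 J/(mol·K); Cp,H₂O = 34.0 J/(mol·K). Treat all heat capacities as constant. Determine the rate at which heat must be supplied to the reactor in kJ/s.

Extent of reaction ξ = 0.913 × 133 = 121.43 mol/min
Reaction term: ξ·ΔH°_rxn = 121.43 × 43.7 = 5306.4 kJ/min
Sensible, feed 28.6→25 °C: -91.451 kJ/min
Outlet flows (mol/min): A 11.571, B 121.43, H₂O 121.43
Sensible, products 25→162 °C: 3014.4 kJ/min
Q = ΔH = 8229.4 kJ/min = 137.16 kW
Heat supplied = 137.16 kJ/s

Q_in = 137 kJ/s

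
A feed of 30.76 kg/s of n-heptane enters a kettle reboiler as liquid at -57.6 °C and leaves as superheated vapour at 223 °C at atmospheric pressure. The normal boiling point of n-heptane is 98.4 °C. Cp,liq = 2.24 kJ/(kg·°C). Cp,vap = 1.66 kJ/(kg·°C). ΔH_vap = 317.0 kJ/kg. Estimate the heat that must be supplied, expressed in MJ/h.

Q = 96700 MJ/h

liquid -57.6→98.4 °C: 349.44 kJ/kg
vaporisation at 98.4 °C: 317 kJ/kg
vapour 98.4→223 °C: 206.84 kJ/kg
Δh = 349.44 + 317 + 206.84 = 873.28 kJ/kg
Q = ṁ·Δh = 30.76 kg/s × 873.28 kJ/kg = 26862 kJ/s
|Q| = 26862 kW = 96703 MJ/h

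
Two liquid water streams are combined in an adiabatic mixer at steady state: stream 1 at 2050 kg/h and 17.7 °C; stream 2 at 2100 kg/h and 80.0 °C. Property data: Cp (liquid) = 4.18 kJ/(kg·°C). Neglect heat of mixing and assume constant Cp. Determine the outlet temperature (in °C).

Energy balance with Q = 0: Σ ṁᵢCp,ᵢ(T_out − Tᵢ) = 0
Σ ṁᵢCp,ᵢTᵢ = 2050×4.18×17.7 + 2100×4.18×80.0 = 853910
Σ ṁᵢCp,ᵢ = 2050×4.18 + 2100×4.18 = 17347
T_out = 853910 / 17347 = 49.225 °C

T_out = 49.2 °C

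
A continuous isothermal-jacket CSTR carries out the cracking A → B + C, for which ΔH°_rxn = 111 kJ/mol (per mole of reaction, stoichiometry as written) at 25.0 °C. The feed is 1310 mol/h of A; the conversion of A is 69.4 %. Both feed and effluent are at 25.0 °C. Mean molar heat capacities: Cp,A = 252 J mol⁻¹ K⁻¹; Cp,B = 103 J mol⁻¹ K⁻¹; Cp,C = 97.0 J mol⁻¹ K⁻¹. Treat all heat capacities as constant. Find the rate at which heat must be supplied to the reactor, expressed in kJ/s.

Extent of reaction ξ = 0.694 × 1310 = 909.14 mol/h
Reaction term: ξ·ΔH°_rxn = 909.14 × 111 = 100910 kJ/h
Q = ΔH = 100910 kJ/h = 28.032 kW
Heat supplied = 28.032 kJ/s

Q_in = 28.0 kJ/s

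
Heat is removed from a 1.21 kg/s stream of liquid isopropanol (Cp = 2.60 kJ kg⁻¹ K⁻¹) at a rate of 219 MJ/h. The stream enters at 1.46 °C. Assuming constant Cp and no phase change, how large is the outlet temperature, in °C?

T_out = -17.9 °C

Q = 219 MJ/h = 60.833 kJ/s
ΔT = Q/(ṁ·Cp) = 60.833/(1.21×2.60) = 19.337 K
T_out = 1.46 − 19.337 = -17.877 °C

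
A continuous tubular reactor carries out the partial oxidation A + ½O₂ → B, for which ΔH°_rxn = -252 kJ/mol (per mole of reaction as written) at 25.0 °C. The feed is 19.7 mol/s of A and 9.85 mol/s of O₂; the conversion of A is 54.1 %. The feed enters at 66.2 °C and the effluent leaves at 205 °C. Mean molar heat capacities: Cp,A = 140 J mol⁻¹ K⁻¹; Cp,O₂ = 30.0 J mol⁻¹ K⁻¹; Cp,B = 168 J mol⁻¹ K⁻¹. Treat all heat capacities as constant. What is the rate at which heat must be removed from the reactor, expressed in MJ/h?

Q_out = 8050 MJ/h

Extent of reaction ξ = 0.541 × 19.7 = 10.658 mol/s
Reaction term: ξ·ΔH°_rxn = 10.658 × -252 = -2685.7 kJ/s
Sensible, feed 66.2→25 °C: -125.8 kJ/s
Outlet flows (mol/s): A 9.0423, O₂ 4.5211, B 10.658
Sensible, products 25→205 °C: 574.57 kJ/s
Q = ΔH = -2237 kJ/s = -2237 kW
Heat removed = 8053.1 MJ/h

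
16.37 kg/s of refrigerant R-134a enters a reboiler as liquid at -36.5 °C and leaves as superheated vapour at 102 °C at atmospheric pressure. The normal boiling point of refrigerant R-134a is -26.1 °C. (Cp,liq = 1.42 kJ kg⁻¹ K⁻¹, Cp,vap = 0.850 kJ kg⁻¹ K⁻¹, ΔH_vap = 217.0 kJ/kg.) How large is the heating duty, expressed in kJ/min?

liquid -36.5→-26.1 °C: 14.768 kJ/kg
vaporisation at -26.1 °C: 217 kJ/kg
vapour -26.1→102 °C: 108.88 kJ/kg
Δh = 14.768 + 217 + 108.88 = 340.65 kJ/kg
Q = ṁ·Δh = 16.37 kg/s × 340.65 kJ/kg = 5576.5 kJ/s
|Q| = 5576.5 kW = 334590 kJ/min

Q = 335000 kJ/min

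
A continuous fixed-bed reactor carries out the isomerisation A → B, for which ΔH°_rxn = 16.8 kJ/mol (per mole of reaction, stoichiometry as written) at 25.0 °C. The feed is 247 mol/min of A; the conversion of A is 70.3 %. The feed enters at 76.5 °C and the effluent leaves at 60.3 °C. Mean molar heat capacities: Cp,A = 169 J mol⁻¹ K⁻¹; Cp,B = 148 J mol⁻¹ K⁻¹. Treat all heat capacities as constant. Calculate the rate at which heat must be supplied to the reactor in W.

Extent of reaction ξ = 0.703 × 247 = 173.64 mol/min
Reaction term: ξ·ΔH°_rxn = 173.64 × 16.8 = 2917.2 kJ/min
Sensible, feed 76.5→25 °C: -2149.8 kJ/min
Outlet flows (mol/min): A 73.359, B 173.64
Sensible, products 25→60.3 °C: 1344.8 kJ/min
Q = ΔH = 2112.2 kJ/min = 35.204 kW
Heat supplied = 35204 W

Q_in = 35200 W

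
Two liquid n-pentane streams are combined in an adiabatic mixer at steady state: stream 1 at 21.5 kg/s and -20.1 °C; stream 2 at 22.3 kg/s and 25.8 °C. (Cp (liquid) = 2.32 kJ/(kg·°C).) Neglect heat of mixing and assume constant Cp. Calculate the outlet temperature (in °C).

No heat crosses the boundary, so H_out = H_in.
Σ ṁᵢCp,ᵢTᵢ = 21.5×2.32×-20.1 + 22.3×2.32×25.8 = 332.2
Σ ṁᵢCp,ᵢ = 21.5×2.32 + 22.3×2.32 = 101.62
T_out = 332.2 / 101.62 = 3.2692 °C

T_out = 3.27 °C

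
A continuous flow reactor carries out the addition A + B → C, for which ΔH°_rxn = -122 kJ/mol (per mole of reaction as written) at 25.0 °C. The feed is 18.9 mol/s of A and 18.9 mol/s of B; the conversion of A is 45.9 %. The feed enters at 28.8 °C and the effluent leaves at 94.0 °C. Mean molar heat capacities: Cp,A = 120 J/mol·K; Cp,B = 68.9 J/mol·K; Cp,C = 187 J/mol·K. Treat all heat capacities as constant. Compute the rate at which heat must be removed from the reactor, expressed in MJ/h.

Q_out = 2980 MJ/h

Extent of reaction ξ = 0.459 × 18.9 = 8.6751 mol/s
Reaction term: ξ·ΔH°_rxn = 8.6751 × -122 = -1058.4 kJ/s
Sensible, feed 28.8→25 °C: -13.567 kJ/s
Outlet flows (mol/s): A 10.225, B 10.225, C 8.6751
Sensible, products 25→94.0 °C: 245.21 kJ/s
Q = ΔH = -826.72 kJ/s = -826.72 kW
Heat removed = 2976.2 MJ/h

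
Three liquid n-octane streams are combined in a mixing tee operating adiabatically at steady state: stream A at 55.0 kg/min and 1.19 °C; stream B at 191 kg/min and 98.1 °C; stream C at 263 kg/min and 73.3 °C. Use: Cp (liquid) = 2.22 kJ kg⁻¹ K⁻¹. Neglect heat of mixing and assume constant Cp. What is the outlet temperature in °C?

Adiabatic, steady state ⇒ Σ ṁᵢCp,ᵢ(T_out − Tᵢ) = 0
T_out = Σ ṁᵢCp,ᵢTᵢ / Σ ṁᵢCp,ᵢ
      = 84539 / 1130 = 74.814 °C

T_out = 74.8 °C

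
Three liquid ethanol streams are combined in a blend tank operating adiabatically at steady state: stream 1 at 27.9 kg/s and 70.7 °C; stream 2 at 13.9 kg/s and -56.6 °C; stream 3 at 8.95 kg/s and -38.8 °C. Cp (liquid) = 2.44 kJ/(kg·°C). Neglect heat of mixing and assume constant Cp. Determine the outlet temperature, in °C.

Adiabatic, steady state ⇒ Σ ṁᵢCp,ᵢ(T_out − Tᵢ) = 0
Σ ṁᵢCp,ᵢTᵢ = 27.9×2.44×70.7 + 13.9×2.44×-56.6 + 8.95×2.44×-38.8 = 2046
Σ ṁᵢCp,ᵢ = 27.9×2.44 + 13.9×2.44 + 8.95×2.44 = 123.83
T_out = 2046 / 123.83 = 16.523 °C

T_out = 16.5 °C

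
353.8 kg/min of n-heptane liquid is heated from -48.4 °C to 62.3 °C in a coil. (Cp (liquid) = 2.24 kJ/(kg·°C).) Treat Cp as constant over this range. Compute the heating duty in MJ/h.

Q = ṁ·Cp·ΔT = 353.8 × 2.24 × (62.3 − -48.4) = 87731 kJ/min
Converting: 87731 / 60 s = 1462.2 kW
Heating duty = 5263.9 MJ/h

Q = 5260 MJ/h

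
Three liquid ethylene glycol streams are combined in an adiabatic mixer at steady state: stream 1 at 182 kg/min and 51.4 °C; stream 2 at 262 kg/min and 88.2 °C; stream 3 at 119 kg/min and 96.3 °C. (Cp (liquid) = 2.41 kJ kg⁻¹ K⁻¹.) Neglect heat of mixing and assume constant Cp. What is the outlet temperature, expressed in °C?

T_out = 78.0 °C

No heat crosses the boundary, so H_out = H_in.
Σ ṁᵢCp,ᵢTᵢ = 182×2.41×51.4 + 262×2.41×88.2 + 119×2.41×96.3 = 105850
Σ ṁᵢCp,ᵢ = 182×2.41 + 262×2.41 + 119×2.41 = 1356.8
T_out = 105850 / 1356.8 = 78.016 °C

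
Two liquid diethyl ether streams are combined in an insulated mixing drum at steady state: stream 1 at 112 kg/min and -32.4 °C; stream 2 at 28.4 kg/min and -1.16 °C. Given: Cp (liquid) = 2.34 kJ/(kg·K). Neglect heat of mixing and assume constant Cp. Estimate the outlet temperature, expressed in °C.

Energy balance with Q = 0: Σ ṁᵢCp,ᵢ(T_out − Tᵢ) = 0
T_out = Σ ṁᵢCp,ᵢTᵢ / Σ ṁᵢCp,ᵢ
      = -8568.5 / 328.54 = -26.081 °C

T_out = -26.1 °C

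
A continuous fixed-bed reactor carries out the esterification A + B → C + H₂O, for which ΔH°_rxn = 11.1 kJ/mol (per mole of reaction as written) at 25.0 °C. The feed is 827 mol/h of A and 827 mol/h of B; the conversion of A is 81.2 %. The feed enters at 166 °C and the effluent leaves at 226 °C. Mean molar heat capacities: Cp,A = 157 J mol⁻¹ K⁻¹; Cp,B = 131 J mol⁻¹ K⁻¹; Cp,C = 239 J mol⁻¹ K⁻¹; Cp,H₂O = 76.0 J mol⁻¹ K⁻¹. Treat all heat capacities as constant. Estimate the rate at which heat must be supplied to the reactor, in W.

Q_in = 7050 W

Extent of reaction ξ = 0.812 × 827 = 671.52 mol/h
Reaction term: ξ·ΔH°_rxn = 671.52 × 11.1 = 7453.9 kJ/h
Sensible, feed 166→25 °C: -33583 kJ/h
Outlet flows (mol/h): A 155.48, B 155.48, C 671.52, H₂O 671.52
Sensible, products 25→226 °C: 51518 kJ/h
Q = ΔH = 25389 kJ/h = 7.0525 kW
Heat supplied = 7052.5 W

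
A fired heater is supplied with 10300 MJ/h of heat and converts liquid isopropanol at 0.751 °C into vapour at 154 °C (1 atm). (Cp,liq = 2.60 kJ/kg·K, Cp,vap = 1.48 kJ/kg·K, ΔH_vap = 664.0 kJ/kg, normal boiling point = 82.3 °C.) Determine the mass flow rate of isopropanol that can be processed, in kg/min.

ṁ = 175 kg/min

Δh = 2.60×(82.3−0.751) + 664.0 + 1.48×(154−82.3) = 982.14 kJ/kg
Q = 10300 MJ/h = 2861.1 kJ/s = 171670 kJ/min
ṁ = Q/Δh = 171670 / 982.14 = 174.79 kg/min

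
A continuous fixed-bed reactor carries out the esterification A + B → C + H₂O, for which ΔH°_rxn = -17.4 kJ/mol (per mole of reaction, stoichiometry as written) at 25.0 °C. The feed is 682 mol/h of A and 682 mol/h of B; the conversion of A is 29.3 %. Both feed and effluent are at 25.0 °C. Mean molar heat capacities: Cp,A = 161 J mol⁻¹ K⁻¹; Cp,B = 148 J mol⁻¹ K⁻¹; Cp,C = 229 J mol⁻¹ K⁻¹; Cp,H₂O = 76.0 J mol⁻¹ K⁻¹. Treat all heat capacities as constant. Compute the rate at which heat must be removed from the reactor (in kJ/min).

Extent of reaction ξ = 0.293 × 682 = 199.83 mol/h
Reaction term: ξ·ΔH°_rxn = 199.83 × -17.4 = -3477 kJ/h
Q = ΔH = -3477 kJ/h = -0.96583 kW
Heat removed = 57.95 kJ/min

Q_out = 57.9 kJ/min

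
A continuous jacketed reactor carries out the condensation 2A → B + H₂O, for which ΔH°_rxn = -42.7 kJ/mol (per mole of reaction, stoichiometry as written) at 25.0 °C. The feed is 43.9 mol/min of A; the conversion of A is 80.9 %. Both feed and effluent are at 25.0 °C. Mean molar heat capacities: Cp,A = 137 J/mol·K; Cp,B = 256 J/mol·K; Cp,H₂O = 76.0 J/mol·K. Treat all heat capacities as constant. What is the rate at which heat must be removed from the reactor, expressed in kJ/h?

Extent of reaction ξ = 0.809 × 43.9 / 2 = 17.758 mol/min
Reaction term: ξ·ΔH°_rxn = 17.758 × -42.7 = -758.25 kJ/min
Q = ΔH = -758.25 kJ/min = -12.637 kW
Heat removed = 45495 kJ/h

Q_out = 45500 kJ/h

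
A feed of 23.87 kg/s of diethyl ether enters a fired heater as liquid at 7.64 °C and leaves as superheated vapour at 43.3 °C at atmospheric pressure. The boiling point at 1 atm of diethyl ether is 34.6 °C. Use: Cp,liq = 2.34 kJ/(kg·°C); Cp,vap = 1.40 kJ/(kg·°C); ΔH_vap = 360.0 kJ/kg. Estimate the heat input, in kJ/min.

liquid 7.64→34.6 °C: 63.086 kJ/kg
vaporisation at 34.6 °C: 360 kJ/kg
vapour 34.6→43.3 °C: 12.18 kJ/kg
Δh = 63.086 + 360 + 12.18 = 435.27 kJ/kg
Q = ṁ·Δh = 23.87 kg/s × 435.27 kJ/kg = 10390 kJ/s
|Q| = 10390 kW = 623390 kJ/min

Q = 623000 kJ/min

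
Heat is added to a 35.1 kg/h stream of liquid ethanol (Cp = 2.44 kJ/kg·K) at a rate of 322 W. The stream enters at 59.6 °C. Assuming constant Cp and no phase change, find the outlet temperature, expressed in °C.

T_out = 73.1 °C

Q = 322 W = 1159.2 kJ/h
ΔT = Q/(ṁ·Cp) = 1159.2/(35.1×2.44) = 13.535 K
T_out = 59.6 + 13.535 = 73.135 °C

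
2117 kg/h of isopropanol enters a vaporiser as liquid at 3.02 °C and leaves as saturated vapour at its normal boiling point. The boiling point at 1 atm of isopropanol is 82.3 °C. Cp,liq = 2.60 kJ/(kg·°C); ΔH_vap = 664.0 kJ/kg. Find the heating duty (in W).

liquid 3.02→82.3 °C: 206.13 kJ/kg
vaporisation at 82.3 °C: 664 kJ/kg
Δh = 206.13 + 664 = 870.13 kJ/kg
Q = ṁ·Δh = 2117 kg/h × 870.13 kJ/kg = 1.8421e+06 kJ/h
|Q| = 511.68 kW = 511680 W

Q = 512000 W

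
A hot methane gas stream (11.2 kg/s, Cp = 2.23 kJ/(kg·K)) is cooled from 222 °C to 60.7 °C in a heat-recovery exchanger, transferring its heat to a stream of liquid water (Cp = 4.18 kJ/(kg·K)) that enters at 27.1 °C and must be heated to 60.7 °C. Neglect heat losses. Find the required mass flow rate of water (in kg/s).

ṁ_c = 28.7 kg/s

Heat released by hot stream: Q = 11.2 × 2.23 × (222 − 60.7) = 4028.6 kJ/s
Energy balance on cold side (adiabatic exchanger): Q = ṁ_c·Cp_c·(T_c,out − T_c,in)
ṁ_c = 4028.6 / [4.18 × (60.7 − 27.1)] = 28.684 kg/s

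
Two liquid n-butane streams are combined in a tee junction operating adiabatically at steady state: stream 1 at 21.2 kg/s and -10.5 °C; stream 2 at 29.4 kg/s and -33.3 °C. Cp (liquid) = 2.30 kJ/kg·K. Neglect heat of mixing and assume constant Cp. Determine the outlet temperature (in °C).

Energy balance with Q = 0: Σ ṁᵢCp,ᵢ(T_out − Tᵢ) = 0
Σ ṁᵢCp,ᵢTᵢ = 21.2×2.30×-10.5 + 29.4×2.30×-33.3 = -2763.7
Σ ṁᵢCp,ᵢ = 21.2×2.30 + 29.4×2.30 = 116.38
T_out = -2763.7 / 116.38 = -23.747 °C

T_out = -23.7 °C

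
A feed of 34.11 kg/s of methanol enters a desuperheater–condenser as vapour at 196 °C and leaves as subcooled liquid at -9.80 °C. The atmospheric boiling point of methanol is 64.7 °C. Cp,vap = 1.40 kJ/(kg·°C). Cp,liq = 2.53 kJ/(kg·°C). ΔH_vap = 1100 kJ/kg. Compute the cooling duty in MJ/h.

Q_c = 181000 MJ/h

vapour 196→64.7 °C: -183.82 kJ/kg
condensation at 64.7 °C: -1100 kJ/kg
liquid 64.7→-9.80 °C: -188.48 kJ/kg
Δh = -183.82 + -1100 + -188.48 = -1472.3 kJ/kg
Q = ṁ·Δh = 34.11 kg/s × -1472.3 kJ/kg = -50220 kJ/s
|Q| = 50220 kW = 180790 MJ/h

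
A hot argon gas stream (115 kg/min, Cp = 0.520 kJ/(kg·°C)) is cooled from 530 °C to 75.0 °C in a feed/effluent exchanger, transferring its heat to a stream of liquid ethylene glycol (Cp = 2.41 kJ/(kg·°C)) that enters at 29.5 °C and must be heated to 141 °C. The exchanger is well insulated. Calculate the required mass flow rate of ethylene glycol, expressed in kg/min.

Heat released by hot stream: Q = 115 × 0.520 × (530 − 75.0) = 27209 kJ/min
Energy balance on cold side (adiabatic exchanger): Q = ṁ_c·Cp_c·(T_c,out − T_c,in)
ṁ_c = 27209 / [2.41 × (141 − 29.5)] = 101.26 kg/min

ṁ_c = 101 kg/min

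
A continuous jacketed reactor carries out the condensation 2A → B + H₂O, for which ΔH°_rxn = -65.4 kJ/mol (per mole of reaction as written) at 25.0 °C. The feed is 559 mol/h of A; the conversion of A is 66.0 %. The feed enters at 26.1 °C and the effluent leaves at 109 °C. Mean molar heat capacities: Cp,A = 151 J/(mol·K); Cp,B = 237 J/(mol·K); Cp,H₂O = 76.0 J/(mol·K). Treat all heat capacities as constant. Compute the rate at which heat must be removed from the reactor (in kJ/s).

Q_out = 1.36 kJ/s

Extent of reaction ξ = 0.660 × 559 / 2 = 184.47 mol/h
Reaction term: ξ·ΔH°_rxn = 184.47 × -65.4 = -12064 kJ/h
Sensible, feed 26.1→25 °C: -92.85 kJ/h
Outlet flows (mol/h): A 190.06, B 184.47, H₂O 184.47
Sensible, products 25→109 °C: 7260.8 kJ/h
Q = ΔH = -4896.4 kJ/h = -1.3601 kW
Heat removed = 1.3601 kJ/s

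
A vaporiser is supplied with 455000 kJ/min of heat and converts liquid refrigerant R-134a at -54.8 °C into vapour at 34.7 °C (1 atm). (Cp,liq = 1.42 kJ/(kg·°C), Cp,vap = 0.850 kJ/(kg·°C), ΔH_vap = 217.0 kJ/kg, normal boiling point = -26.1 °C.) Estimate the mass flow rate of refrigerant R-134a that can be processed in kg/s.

ṁ = 24.5 kg/s

Δh = 1.42×(-26.1−-54.8) + 217.0 + 0.850×(34.7−-26.1) = 309.43 kJ/kg
Q = 455000 kJ/min = 7583.3 kJ/s = 7583.3 kJ/s
ṁ = Q/Δh = 7583.3 / 309.43 = 24.507 kg/s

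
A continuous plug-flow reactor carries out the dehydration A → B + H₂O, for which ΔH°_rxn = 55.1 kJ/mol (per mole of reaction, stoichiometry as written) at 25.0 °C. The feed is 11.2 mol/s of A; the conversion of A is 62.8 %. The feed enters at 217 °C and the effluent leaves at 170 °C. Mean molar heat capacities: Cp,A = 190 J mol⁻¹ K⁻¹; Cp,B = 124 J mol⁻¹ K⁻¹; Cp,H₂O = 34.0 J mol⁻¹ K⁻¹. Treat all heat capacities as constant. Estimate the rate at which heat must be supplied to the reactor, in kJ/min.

Extent of reaction ξ = 0.628 × 11.2 = 7.0336 mol/s
Reaction term: ξ·ΔH°_rxn = 7.0336 × 55.1 = 387.55 kJ/s
Sensible, feed 217→25 °C: -408.58 kJ/s
Outlet flows (mol/s): A 4.1664, B 7.0336, H₂O 7.0336
Sensible, products 25→170 °C: 275.92 kJ/s
Q = ΔH = 254.9 kJ/s = 254.9 kW
Heat supplied = 15294 kJ/min

Q_in = 15300 kJ/min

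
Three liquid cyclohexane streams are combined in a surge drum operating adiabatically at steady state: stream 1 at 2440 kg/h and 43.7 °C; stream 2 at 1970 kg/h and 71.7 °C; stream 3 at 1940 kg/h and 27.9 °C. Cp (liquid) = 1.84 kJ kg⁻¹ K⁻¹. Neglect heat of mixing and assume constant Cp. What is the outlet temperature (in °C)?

Adiabatic, steady state ⇒ Σ ṁᵢCp,ᵢ(T_out − Tᵢ) = 0
Σ ṁᵢCp,ᵢTᵢ = 2440×1.84×43.7 + 1970×1.84×71.7 + 1940×1.84×27.9 = 555690
Σ ṁᵢCp,ᵢ = 2440×1.84 + 1970×1.84 + 1940×1.84 = 11684
T_out = 555690 / 11684 = 47.56 °C

T_out = 47.6 °C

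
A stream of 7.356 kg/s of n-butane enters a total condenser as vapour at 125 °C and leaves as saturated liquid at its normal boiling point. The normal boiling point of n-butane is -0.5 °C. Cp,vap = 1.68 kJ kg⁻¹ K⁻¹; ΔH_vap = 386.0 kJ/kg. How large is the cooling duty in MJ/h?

vapour 125→-0.5 °C: -210.84 kJ/kg
condensation at -0.5 °C: -386 kJ/kg
Δh = -210.84 + -386 = -596.84 kJ/kg
Q = ṁ·Δh = 7.356 kg/s × -596.84 kJ/kg = -4390.4 kJ/s
|Q| = 4390.4 kW = 15805 MJ/h

Q_c = 15800 MJ/h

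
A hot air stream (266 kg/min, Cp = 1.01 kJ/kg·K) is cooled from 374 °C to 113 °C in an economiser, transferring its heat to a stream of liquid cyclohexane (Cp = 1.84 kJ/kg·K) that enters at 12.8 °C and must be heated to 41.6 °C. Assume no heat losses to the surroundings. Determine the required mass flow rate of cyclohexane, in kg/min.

ṁ_c = 1320 kg/min

Heat released by hot stream: Q = 266 × 1.01 × (374 − 113) = 70120 kJ/min
Energy balance on cold side (adiabatic exchanger): Q = ṁ_c·Cp_c·(T_c,out − T_c,in)
ṁ_c = 70120 / [1.84 × (41.6 − 12.8)] = 1323.2 kg/min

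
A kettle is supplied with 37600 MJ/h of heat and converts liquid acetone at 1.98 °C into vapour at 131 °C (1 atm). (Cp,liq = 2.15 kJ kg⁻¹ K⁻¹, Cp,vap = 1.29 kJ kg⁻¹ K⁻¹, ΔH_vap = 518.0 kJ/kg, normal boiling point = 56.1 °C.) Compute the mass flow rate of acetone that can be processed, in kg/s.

ṁ = 14.3 kg/s

Δh = 2.15×(56.1−1.98) + 518.0 + 1.29×(131−56.1) = 730.98 kJ/kg
Q = 37600 MJ/h = 10444 kJ/s = 10444 kJ/s
ṁ = Q/Δh = 10444 / 730.98 = 14.288 kg/s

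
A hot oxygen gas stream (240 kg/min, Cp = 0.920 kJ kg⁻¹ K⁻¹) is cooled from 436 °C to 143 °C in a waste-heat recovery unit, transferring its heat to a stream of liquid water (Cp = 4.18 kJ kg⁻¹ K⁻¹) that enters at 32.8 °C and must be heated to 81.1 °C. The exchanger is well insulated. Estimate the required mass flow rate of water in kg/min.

ṁ_c = 320 kg/min

Heat released by hot stream: Q = 240 × 0.920 × (436 − 143) = 64694 kJ/min
Energy balance on cold side (adiabatic exchanger): Q = ṁ_c·Cp_c·(T_c,out − T_c,in)
ṁ_c = 64694 / [4.18 × (81.1 − 32.8)] = 320.44 kg/min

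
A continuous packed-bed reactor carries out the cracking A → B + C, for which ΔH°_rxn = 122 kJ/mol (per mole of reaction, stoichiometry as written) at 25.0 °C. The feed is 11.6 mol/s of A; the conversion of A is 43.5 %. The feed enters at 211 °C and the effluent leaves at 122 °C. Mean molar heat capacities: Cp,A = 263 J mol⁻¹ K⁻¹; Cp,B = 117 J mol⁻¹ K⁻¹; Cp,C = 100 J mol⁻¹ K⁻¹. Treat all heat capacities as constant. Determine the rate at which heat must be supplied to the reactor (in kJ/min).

Extent of reaction ξ = 0.435 × 11.6 = 5.046 mol/s
Reaction term: ξ·ΔH°_rxn = 5.046 × 122 = 615.61 kJ/s
Sensible, feed 211→25 °C: -567.45 kJ/s
Outlet flows (mol/s): A 6.554, B 5.046, C 5.046
Sensible, products 25→122 °C: 273.41 kJ/s
Q = ΔH = 321.58 kJ/s = 321.58 kW
Heat supplied = 19295 kJ/min

Q_in = 19300 kJ/min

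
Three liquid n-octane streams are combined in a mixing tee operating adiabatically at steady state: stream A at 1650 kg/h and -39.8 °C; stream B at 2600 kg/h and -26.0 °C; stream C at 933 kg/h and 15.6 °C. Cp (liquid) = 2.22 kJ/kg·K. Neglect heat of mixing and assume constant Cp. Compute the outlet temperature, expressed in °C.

Energy balance with Q = 0: Σ ṁᵢCp,ᵢ(T_out − Tᵢ) = 0
Σ ṁᵢCp,ᵢTᵢ = 1650×2.22×-39.8 + 2600×2.22×-26.0 + 933×2.22×15.6 = -263550
Σ ṁᵢCp,ᵢ = 1650×2.22 + 2600×2.22 + 933×2.22 = 11506
T_out = -263550 / 11506 = -22.905 °C

T_out = -22.9 °C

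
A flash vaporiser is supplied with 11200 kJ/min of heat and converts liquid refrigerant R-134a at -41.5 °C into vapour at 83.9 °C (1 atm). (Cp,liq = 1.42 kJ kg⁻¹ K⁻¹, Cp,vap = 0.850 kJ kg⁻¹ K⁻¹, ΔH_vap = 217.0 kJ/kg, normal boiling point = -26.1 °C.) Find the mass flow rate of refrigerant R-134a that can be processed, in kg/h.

Δh = 1.42×(-26.1−-41.5) + 217.0 + 0.850×(83.9−-26.1) = 332.37 kJ/kg
Q = 11200 kJ/min = 186.67 kJ/s = 672000 kJ/h
ṁ = Q/Δh = 672000 / 332.37 = 2021.9 kg/h

ṁ = 2020 kg/h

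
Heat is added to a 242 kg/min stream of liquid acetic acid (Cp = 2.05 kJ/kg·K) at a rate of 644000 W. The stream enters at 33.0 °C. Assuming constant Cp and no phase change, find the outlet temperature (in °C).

T_out = 111 °C

Q = 644000 W = 38640 kJ/min
ΔT = Q/(ṁ·Cp) = 38640/(242×2.05) = 77.888 K
T_out = 33.0 + 77.888 = 110.89 °C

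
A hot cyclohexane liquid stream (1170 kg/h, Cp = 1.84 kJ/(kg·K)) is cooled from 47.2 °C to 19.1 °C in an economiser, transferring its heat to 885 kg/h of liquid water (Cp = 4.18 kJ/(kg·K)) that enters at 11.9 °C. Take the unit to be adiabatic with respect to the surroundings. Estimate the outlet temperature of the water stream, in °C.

Heat released by hot stream: Q = 1170 × 1.84 × (47.2 − 19.1) = 60494 kJ/h
Energy balance on cold side (adiabatic exchanger): Q = ṁ_c·Cp_c·(T_c,out − T_c,in)
T_c,out = 11.9 + 60494/(885 × 4.18) = 28.253 °C

T_c,out = 28.3 °C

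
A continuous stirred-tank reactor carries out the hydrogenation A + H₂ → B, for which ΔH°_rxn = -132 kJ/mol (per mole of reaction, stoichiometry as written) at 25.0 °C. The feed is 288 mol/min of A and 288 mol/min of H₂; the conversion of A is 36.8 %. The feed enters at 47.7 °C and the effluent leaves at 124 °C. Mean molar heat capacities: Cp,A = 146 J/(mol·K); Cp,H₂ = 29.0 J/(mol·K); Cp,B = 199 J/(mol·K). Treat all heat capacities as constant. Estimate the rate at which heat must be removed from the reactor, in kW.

Extent of reaction ξ = 0.368 × 288 = 105.98 mol/min
Reaction term: ξ·ΔH°_rxn = 105.98 × -132 = -13990 kJ/min
Sensible, feed 47.7→25 °C: -1144.1 kJ/min
Outlet flows (mol/min): A 182.02, H₂ 182.02, B 105.98
Sensible, products 25→124 °C: 5241.4 kJ/min
Q = ΔH = -9892.6 kJ/min = -164.88 kW
Heat removed = 164.88 kW

Q_out = 165 kW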